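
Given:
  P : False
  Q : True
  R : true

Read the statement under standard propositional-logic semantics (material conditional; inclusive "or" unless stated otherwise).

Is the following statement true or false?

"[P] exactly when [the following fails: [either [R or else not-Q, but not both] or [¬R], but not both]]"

true

Values: P=False, R=True, Q=True.
This is P iff not ((R xor not Q) xor not R).

not Q = not True = False
R xor not Q = True xor False = True
not R = not True = False
(R xor not Q) xor not R = True xor False = True
not ((R xor not Q) xor not R) = not True = False
P iff not ((R xor not Q) xor not R) = False iff False = True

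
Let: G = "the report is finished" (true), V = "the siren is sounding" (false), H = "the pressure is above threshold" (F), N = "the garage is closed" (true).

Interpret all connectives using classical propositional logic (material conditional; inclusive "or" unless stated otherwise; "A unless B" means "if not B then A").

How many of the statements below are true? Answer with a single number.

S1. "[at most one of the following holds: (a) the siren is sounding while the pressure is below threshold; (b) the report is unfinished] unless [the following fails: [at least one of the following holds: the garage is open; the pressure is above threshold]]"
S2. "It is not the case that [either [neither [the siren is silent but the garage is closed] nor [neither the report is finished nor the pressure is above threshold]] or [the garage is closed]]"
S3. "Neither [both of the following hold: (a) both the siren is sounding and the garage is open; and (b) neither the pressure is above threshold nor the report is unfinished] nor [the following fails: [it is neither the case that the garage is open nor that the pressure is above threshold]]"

2

S1: In symbols: ((V ∧ ¬H) ↑ ¬G) ∨ ¬(¬N ∨ H)

¬H = ¬F = T
V ∧ ¬H = F ∧ T = F
¬G = ¬T = F
(V ∧ ¬H) ↑ ¬G = F ↑ F = T
¬N = ¬T = F
¬N ∨ H = F ∨ F = F
¬(¬N ∨ H) = ¬F = T
((V ∧ ¬H) ↑ ¬G) ∨ ¬(¬N ∨ H) = T ∨ T = T
Hence S1 is true.

S2: Parsed as ¬(((¬V ∧ N) ↓ (G ↓ H)) ∨ N)

¬V = ¬F = T
¬V ∧ N = T ∧ T = T
G ↓ H = T ↓ F = F
(¬V ∧ N) ↓ (G ↓ H) = T ↓ F = F
((¬V ∧ N) ↓ (G ↓ H)) ∨ N = F ∨ T = T
¬(((¬V ∧ N) ↓ (G ↓ H)) ∨ N) = ¬T = F
Thus S2 is false.

S3: Formalization: ((V ∧ ¬N) ∧ (H ↓ ¬G)) ↓ ¬(¬N ↓ H)

¬N = ¬T = F
V ∧ ¬N = F ∧ F = F
¬G = ¬T = F
H ↓ ¬G = F ↓ F = T
(V ∧ ¬N) ∧ (H ↓ ¬G) = F ∧ T = F
¬N = ¬T = F
¬N ↓ H = F ↓ F = T
¬(¬N ↓ H) = ¬T = F
((V ∧ ¬N) ∧ (H ↓ ¬G)) ↓ ¬(¬N ↓ H) = F ↓ F = T
Thus S3 is true.

True statements: 2 (S1, S3).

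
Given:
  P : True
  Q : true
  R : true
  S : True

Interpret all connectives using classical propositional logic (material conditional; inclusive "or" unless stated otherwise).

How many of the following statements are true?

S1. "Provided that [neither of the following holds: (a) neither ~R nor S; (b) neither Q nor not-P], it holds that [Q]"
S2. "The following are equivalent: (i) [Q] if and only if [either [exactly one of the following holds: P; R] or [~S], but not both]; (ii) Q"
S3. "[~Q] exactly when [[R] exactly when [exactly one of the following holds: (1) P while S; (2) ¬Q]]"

1

S1: In symbols: ((¬R ↓ S) ↓ (Q ↓ ¬P)) → Q

¬R = ¬T = F
¬R ↓ S = F ↓ T = F
¬P = ¬T = F
Q ↓ ¬P = T ↓ F = F
(¬R ↓ S) ↓ (Q ↓ ¬P) = F ↓ F = T
((¬R ↓ S) ↓ (Q ↓ ¬P)) → Q = T → T = T
So S1 is true.

S2: In symbols: (Q ↔ ((P ⊕ R) ⊕ ¬S)) ↔ Q

P ⊕ R = T ⊕ T = F
¬S = ¬T = F
(P ⊕ R) ⊕ ¬S = F ⊕ F = F
Q ↔ ((P ⊕ R) ⊕ ¬S) = T ↔ F = F
(Q ↔ ((P ⊕ R) ⊕ ¬S)) ↔ Q = F ↔ T = F
Hence S2 is false.

S3: Parsed as ¬Q ↔ (R ↔ ((P ∧ S) ⊕ ¬Q))

¬Q = ¬T = F
P ∧ S = T ∧ T = T
¬Q = ¬T = F
(P ∧ S) ⊕ ¬Q = T ⊕ F = T
R ↔ ((P ∧ S) ⊕ ¬Q) = T ↔ T = T
¬Q ↔ (R ↔ ((P ∧ S) ⊕ ¬Q)) = F ↔ T = F
Thus S3 is false.

1 of the 3 statements is true (S1).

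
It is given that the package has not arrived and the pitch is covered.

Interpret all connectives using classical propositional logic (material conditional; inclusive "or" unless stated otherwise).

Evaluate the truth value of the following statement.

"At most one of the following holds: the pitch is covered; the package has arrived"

The statement is true.

Let G = "the pitch is covered" (T), P = "the package has arrived" (F).
This is G nand P.

G nand P = T nand F = T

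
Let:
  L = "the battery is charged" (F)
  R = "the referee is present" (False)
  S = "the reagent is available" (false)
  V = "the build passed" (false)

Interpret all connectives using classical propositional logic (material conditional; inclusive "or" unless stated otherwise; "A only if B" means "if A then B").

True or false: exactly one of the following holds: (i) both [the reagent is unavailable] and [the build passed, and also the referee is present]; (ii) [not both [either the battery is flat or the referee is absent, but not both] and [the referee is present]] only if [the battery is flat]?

Values: S=F, V=F, R=F, L=F.
In symbols: (¬S ∧ (V ∧ R)) ⊕ (((¬L ⊕ ¬R) ↑ R) → ¬L)

¬S = ¬F = T
V ∧ R = F ∧ F = F
¬S ∧ (V ∧ R) = T ∧ F = F
¬L = ¬F = T
¬R = ¬F = T
¬L ⊕ ¬R = T ⊕ T = F
(¬L ⊕ ¬R) ↑ R = F ↑ F = T
¬L = ¬F = T
((¬L ⊕ ¬R) ↑ R) → ¬L = T → T = T
(¬S ∧ (V ∧ R)) ⊕ (((¬L ⊕ ¬R) ↑ R) → ¬L) = F ⊕ T = T

True.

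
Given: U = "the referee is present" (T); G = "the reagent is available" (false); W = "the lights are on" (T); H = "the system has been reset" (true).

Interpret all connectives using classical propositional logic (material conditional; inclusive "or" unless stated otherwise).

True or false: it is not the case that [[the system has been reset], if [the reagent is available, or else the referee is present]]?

In symbols: ~((G | U) -> H)

G | U = F | T = T
(G | U) -> H = T -> T = T
~((G | U) -> H) = ~T = F

False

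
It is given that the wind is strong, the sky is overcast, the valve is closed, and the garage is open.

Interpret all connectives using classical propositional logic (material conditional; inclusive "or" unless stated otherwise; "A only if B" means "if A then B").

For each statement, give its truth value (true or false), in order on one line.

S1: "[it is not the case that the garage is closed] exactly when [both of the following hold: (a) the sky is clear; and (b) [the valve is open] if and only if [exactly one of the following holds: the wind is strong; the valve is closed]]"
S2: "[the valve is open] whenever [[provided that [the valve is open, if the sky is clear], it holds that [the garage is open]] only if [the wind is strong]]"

Let S = "the garage is closed" (F), Q = "the sky is overcast" (T), R = "the valve is open" (F), P = "the wind is strong" (T).

S1: Parsed as ¬S ↔ (¬Q ∧ (R ↔ (P ⊕ ¬R)))

¬S = ¬F = T
¬Q = ¬T = F
¬R = ¬F = T
P ⊕ ¬R = T ⊕ T = F
R ↔ (P ⊕ ¬R) = F ↔ F = T
¬Q ∧ (R ↔ (P ⊕ ¬R)) = F ∧ T = F
¬S ↔ (¬Q ∧ (R ↔ (P ⊕ ¬R))) = T ↔ F = F
Thus S1 is false.

S2: This is (((¬Q → R) → ¬S) → P) → R.

¬Q = ¬T = F
¬Q → R = F → F = T
¬S = ¬F = T
(¬Q → R) → ¬S = T → T = T
((¬Q → R) → ¬S) → P = T → T = T
(((¬Q → R) → ¬S) → P) → R = T → F = F
Hence S2 is false.

S1 False / S2 False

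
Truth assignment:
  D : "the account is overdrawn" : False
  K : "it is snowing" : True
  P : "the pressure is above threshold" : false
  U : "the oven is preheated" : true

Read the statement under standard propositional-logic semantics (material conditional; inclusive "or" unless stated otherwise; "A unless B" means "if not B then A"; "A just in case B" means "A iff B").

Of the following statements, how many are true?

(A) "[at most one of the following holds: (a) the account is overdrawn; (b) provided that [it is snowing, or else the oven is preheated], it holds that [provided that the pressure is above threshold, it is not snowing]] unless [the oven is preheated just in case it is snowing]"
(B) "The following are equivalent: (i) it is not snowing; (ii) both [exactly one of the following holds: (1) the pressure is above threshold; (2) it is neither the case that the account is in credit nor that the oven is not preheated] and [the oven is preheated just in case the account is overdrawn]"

2

(A): This is (D nand ((K or U) -> (P -> not K))) or (U iff K).

K or U = True or True = True
not K = not True = False
P -> not K = False -> False = True
(K or U) -> (P -> not K) = True -> True = True
D nand ((K or U) -> (P -> not K)) = False nand True = True
U iff K = True iff True = True
(D nand ((K or U) -> (P -> not K))) or (U iff K) = True or True = True
Thus (A) is true.

(B): This is not K iff ((P xor (not D nor not U)) and (U iff D)).

not K = not True = False
not D = not False = True
not U = not True = False
not D nor not U = True nor False = False
P xor (not D nor not U) = False xor False = False
U iff D = True iff False = False
(P xor (not D nor not U)) and (U iff D) = False and False = False
not K iff ((P xor (not D nor not U)) and (U iff D)) = False iff False = True
Hence (B) is true.

True statements: 2 ((A), (B)).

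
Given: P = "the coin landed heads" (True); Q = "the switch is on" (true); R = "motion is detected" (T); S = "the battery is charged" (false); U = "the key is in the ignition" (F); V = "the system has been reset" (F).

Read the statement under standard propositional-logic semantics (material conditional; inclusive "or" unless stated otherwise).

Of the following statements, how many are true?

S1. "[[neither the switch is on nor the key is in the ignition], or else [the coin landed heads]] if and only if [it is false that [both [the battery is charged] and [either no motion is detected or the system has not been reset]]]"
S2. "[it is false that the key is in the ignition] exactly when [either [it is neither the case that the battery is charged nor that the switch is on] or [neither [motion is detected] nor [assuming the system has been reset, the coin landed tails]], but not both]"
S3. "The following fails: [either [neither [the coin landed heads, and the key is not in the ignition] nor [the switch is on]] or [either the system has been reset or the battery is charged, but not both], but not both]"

2

S1: Parsed as ((Q nor U) or P) iff not (S and (not R or not V))

Q nor U = True nor False = False
(Q nor U) or P = False or True = True
not R = not True = False
not V = not False = True
not R or not V = False or True = True
S and (not R or not V) = False and True = False
not (S and (not R or not V)) = not False = True
((Q nor U) or P) iff not (S and (not R or not V)) = True iff True = True
Hence S1 is true.

S2: Parsed as not U iff ((S nor Q) xor (R nor (V -> not P)))

not U = not False = True
S nor Q = False nor True = False
not P = not True = False
V -> not P = False -> False = True
R nor (V -> not P) = True nor True = False
(S nor Q) xor (R nor (V -> not P)) = False xor False = False
not U iff ((S nor Q) xor (R nor (V -> not P))) = True iff False = False
So S2 is false.

S3: This is not (((P and not U) nor Q) xor (V xor S)).

not U = not False = True
P and not U = True and True = True
(P and not U) nor Q = True nor True = False
V xor S = False xor False = False
((P and not U) nor Q) xor (V xor S) = False xor False = False
not (((P and not U) nor Q) xor (V xor S)) = not False = True
Thus S3 is true.

Count: 2.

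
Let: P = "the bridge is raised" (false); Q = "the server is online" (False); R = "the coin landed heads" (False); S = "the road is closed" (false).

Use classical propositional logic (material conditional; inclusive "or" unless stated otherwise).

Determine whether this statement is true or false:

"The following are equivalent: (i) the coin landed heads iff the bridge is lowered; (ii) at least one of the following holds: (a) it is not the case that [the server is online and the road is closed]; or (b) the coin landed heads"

Values: R=F, P=F, Q=F, S=F.
Formalization: (R <-> ~P) <-> (~(Q & S) | R)

~P = ~F = T
R <-> ~P = F <-> T = F
Q & S = F & F = F
~(Q & S) = ~F = T
~(Q & S) | R = T | F = T
(R <-> ~P) <-> (~(Q & S) | R) = F <-> T = F

False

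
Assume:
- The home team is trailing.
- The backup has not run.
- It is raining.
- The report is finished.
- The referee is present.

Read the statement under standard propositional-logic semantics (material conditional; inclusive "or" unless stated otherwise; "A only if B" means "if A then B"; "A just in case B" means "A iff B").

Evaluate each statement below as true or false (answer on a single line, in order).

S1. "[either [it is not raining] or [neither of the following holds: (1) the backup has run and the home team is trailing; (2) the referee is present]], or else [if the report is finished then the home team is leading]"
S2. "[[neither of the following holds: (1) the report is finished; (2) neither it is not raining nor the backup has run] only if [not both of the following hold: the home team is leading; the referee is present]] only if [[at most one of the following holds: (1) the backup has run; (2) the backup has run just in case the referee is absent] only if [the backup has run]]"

Let M = "it is raining" (T), S = "the backup has run" (F), K = "the home team is leading" (F), P = "the referee is present" (T), U = "the report is finished" (T).

S1: Formalization: (¬M ∨ ((S ∧ ¬K) ↓ P)) ∨ (U → K)

¬M = ¬T = F
¬K = ¬F = T
S ∧ ¬K = F ∧ T = F
(S ∧ ¬K) ↓ P = F ↓ T = F
¬M ∨ ((S ∧ ¬K) ↓ P) = F ∨ F = F
U → K = T → F = F
(¬M ∨ ((S ∧ ¬K) ↓ P)) ∨ (U → K) = F ∨ F = F
Thus S1 is false.

S2: This is ((U ↓ (¬M ↓ S)) → (K ↑ P)) → ((S ↑ (S ↔ ¬P)) → S).

¬M = ¬T = F
¬M ↓ S = F ↓ F = T
U ↓ (¬M ↓ S) = T ↓ T = F
K ↑ P = F ↑ T = T
(U ↓ (¬M ↓ S)) → (K ↑ P) = F → T = T
¬P = ¬T = F
S ↔ ¬P = F ↔ F = T
S ↑ (S ↔ ¬P) = F ↑ T = T
(S ↑ (S ↔ ¬P)) → S = T → F = F
((U ↓ (¬M ↓ S)) → (K ↑ P)) → ((S ↑ (S ↔ ¬P)) → S) = T → F = F
Thus S2 is false.

S1 False; S2 False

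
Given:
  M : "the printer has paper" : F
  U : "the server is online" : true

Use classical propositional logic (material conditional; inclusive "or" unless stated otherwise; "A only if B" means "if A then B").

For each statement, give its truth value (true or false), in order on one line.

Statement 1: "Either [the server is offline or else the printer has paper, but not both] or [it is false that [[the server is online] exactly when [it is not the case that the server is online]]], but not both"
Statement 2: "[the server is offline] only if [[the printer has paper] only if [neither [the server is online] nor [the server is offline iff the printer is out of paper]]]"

Statement 1: This is (~U xor M) xor ~(U <-> ~U).

~U = ~T = F
~U xor M = F xor F = F
~U = ~T = F
U <-> ~U = T <-> F = F
~(U <-> ~U) = ~F = T
(~U xor M) xor ~(U <-> ~U) = F xor T = T
Hence Statement 1 is true.

Statement 2: In symbols: ~U -> (M -> (U nor (~U <-> ~M)))

~U = ~T = F
~U = ~T = F
~M = ~F = T
~U <-> ~M = F <-> T = F
U nor (~U <-> ~M) = T nor F = F
M -> (U nor (~U <-> ~M)) = F -> F = T
~U -> (M -> (U nor (~U <-> ~M))) = F -> T = T
Hence Statement 2 is true.

Statement 1 true, Statement 2 true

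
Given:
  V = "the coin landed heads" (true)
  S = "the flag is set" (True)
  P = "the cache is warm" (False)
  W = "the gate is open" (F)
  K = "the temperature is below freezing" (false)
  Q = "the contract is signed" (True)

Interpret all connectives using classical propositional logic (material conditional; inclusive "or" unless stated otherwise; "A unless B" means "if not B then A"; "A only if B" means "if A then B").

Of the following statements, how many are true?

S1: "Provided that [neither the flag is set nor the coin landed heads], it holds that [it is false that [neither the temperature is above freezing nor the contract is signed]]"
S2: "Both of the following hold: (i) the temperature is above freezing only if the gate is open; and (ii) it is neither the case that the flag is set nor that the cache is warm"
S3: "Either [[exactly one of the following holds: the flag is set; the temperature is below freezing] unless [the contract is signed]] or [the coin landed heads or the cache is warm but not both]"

S1: In symbols: (S nor V) -> ~(~K nor Q)

S nor V = T nor T = F
~K = ~F = T
~K nor Q = T nor T = F
~(~K nor Q) = ~F = T
(S nor V) -> ~(~K nor Q) = F -> T = T
Hence S1 is true.

S2: Parsed as (~K -> W) & (S nor P)

~K = ~F = T
~K -> W = T -> F = F
S nor P = T nor F = F
(~K -> W) & (S nor P) = F & F = F
So S2 is false.

S3: In symbols: ((S xor K) | Q) | (V xor P)

S xor K = T xor F = T
(S xor K) | Q = T | T = T
V xor P = T xor F = T
((S xor K) | Q) | (V xor P) = T | T = T
So S3 is true.

Count: 2.

2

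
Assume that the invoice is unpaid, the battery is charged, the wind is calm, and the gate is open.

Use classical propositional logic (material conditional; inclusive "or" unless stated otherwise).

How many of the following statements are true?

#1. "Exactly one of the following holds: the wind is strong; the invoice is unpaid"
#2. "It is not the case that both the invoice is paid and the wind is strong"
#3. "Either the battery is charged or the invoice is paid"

Let R = "the wind is strong" (False), P = "the invoice is paid" (False), Q = "the battery is charged" (True).

#1: This is R xor not P.

not P = not False = True
R xor not P = False xor True = True
Hence #1 is true.

#2: Formalization: P nand R

P nand R = False nand False = True
Hence #2 is true.

#3: Formalization: Q or P

Q or P = True or False = True
So #3 is true.

True statements: 3 (#1, #2, #3).

3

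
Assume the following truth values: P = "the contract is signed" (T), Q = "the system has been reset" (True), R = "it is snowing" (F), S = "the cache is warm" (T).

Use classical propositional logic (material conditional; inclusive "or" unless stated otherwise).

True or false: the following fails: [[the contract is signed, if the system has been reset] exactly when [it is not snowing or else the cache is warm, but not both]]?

This is ¬((Q → P) ↔ (¬R ⊕ S)).

Q → P = T → T = T
¬R = ¬F = T
¬R ⊕ S = T ⊕ T = F
(Q → P) ↔ (¬R ⊕ S) = T ↔ F = F
¬((Q → P) ↔ (¬R ⊕ S)) = ¬F = T

true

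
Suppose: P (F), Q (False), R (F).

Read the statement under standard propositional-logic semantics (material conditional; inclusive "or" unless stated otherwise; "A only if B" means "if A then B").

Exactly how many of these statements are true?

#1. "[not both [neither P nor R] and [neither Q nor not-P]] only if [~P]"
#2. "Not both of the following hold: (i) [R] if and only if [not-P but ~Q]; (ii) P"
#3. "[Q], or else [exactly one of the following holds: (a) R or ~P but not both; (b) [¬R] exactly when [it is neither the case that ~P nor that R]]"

#1: In symbols: ((P nor R) nand (Q nor ~P)) -> ~P

P nor R = F nor F = T
~P = ~F = T
Q nor ~P = F nor T = F
(P nor R) nand (Q nor ~P) = T nand F = T
~P = ~F = T
((P nor R) nand (Q nor ~P)) -> ~P = T -> T = T
Thus #1 is true.

#2: This is (R <-> (~P & ~Q)) nand P.

~P = ~F = T
~Q = ~F = T
~P & ~Q = T & T = T
R <-> (~P & ~Q) = F <-> T = F
(R <-> (~P & ~Q)) nand P = F nand F = T
Thus #2 is true.

#3: Parsed as Q | ((R xor ~P) xor (~R <-> (~P nor R)))

~P = ~F = T
R xor ~P = F xor T = T
~R = ~F = T
~P = ~F = T
~P nor R = T nor F = F
~R <-> (~P nor R) = T <-> F = F
(R xor ~P) xor (~R <-> (~P nor R)) = T xor F = T
Q | ((R xor ~P) xor (~R <-> (~P nor R))) = F | T = T
So #3 is true.

Count: 3.

3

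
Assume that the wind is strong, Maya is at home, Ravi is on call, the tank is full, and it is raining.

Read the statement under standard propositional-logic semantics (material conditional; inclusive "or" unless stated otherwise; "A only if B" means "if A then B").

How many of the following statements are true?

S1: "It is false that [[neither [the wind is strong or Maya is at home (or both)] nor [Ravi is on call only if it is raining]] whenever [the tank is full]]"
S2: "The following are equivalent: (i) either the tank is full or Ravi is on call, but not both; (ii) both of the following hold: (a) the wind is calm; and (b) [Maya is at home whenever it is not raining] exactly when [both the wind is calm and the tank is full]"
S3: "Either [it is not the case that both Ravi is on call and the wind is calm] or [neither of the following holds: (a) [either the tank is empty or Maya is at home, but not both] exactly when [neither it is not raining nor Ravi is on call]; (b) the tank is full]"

Let S = "the tank is full" (True), P = "the wind is strong" (True), Q = "Maya is at home" (True), R = "Ravi is on call" (True), U = "it is raining" (True).

S1: Formalization: not (S -> ((P or Q) nor (R -> U)))

P or Q = True or True = True
R -> U = True -> True = True
(P or Q) nor (R -> U) = True nor True = False
S -> ((P or Q) nor (R -> U)) = True -> False = False
not (S -> ((P or Q) nor (R -> U))) = not False = True
So S1 is true.

S2: In symbols: (S xor R) iff (not P and ((not U -> Q) iff (not P and S)))

S xor R = True xor True = False
not P = not True = False
not U = not True = False
not U -> Q = False -> True = True
not P = not True = False
not P and S = False and True = False
(not U -> Q) iff (not P and S) = True iff False = False
not P and ((not U -> Q) iff (not P and S)) = False and False = False
(S xor R) iff (not P and ((not U -> Q) iff (not P and S))) = False iff False = True
So S2 is true.

S3: Formalization: (R nand not P) or (((not S xor Q) iff (not U nor R)) nor S)

not P = not True = False
R nand not P = True nand False = True
not S = not True = False
not S xor Q = False xor True = True
not U = not True = False
not U nor R = False nor True = False
(not S xor Q) iff (not U nor R) = True iff False = False
((not S xor Q) iff (not U nor R)) nor S = False nor True = False
(R nand not P) or (((not S xor Q) iff (not U nor R)) nor S) = True or False = True
So S3 is true.

True statements: 3.

3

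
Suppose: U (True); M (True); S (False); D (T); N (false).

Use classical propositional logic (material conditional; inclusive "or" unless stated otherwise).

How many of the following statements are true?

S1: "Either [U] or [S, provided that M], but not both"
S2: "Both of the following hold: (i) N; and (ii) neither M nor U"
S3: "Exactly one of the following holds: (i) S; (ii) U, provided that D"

2

S1: This is U xor (M -> S).

M -> S = True -> False = False
U xor (M -> S) = True xor False = True
Thus S1 is true.

S2: This is N and (M nor U).

M nor U = True nor True = False
N and (M nor U) = False and False = False
Hence S2 is false.

S3: Parsed as S xor (D -> U)

D -> U = True -> True = True
S xor (D -> U) = False xor True = True
Thus S3 is true.

True statements: 2 (S1, S3).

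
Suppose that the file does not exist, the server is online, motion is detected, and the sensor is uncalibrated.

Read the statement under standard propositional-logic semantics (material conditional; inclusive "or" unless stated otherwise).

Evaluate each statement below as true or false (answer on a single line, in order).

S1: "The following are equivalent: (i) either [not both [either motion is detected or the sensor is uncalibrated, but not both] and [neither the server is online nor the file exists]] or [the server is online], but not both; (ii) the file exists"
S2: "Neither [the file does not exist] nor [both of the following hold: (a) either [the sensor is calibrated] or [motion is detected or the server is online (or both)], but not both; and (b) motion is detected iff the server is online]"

S1 True, S2 False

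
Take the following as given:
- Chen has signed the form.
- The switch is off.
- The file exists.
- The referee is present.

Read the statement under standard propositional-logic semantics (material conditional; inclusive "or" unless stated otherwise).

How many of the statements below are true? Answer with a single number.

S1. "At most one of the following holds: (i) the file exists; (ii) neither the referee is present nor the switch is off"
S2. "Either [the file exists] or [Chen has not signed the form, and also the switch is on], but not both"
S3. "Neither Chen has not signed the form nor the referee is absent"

3

Let V = "the file exists" (True), D = "the referee is present" (True), N = "the switch is on" (False), R = "Chen has signed the form" (True).

S1: This is V nand (D nor not N).

not N = not False = True
D nor not N = True nor True = False
V nand (D nor not N) = True nand False = True
Hence S1 is true.

S2: This is V xor (not R and N).

not R = not True = False
not R and N = False and False = False
V xor (not R and N) = True xor False = True
Thus S2 is true.

S3: This is not R nor not D.

not R = not True = False
not D = not True = False
not R nor not D = False nor False = True
Thus S3 is true.

Count: 3.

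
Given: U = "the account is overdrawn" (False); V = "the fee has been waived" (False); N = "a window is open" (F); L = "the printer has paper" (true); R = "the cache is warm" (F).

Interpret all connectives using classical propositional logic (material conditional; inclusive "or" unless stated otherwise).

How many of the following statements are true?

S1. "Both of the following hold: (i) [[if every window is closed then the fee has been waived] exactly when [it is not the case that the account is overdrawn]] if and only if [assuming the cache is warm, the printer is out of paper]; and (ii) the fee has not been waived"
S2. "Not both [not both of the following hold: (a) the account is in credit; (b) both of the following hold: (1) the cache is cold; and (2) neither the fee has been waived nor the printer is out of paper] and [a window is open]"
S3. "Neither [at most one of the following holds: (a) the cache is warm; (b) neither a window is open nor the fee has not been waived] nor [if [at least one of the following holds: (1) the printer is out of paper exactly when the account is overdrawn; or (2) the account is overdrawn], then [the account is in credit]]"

1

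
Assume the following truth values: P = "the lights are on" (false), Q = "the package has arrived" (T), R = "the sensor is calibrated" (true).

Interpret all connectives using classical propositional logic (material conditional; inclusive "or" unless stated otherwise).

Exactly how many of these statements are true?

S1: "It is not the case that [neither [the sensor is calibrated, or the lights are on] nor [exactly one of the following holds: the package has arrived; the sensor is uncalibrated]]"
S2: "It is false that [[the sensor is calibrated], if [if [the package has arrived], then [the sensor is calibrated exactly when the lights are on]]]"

1

S1: This is ~((R | P) nor (Q xor ~R)).

R | P = T | F = T
~R = ~T = F
Q xor ~R = T xor F = T
(R | P) nor (Q xor ~R) = T nor T = F
~((R | P) nor (Q xor ~R)) = ~F = T
Hence S1 is true.

S2: Parsed as ~((Q -> (R <-> P)) -> R)

R <-> P = T <-> F = F
Q -> (R <-> P) = T -> F = F
(Q -> (R <-> P)) -> R = F -> T = T
~((Q -> (R <-> P)) -> R) = ~T = F
Hence S2 is false.

True statements: 1.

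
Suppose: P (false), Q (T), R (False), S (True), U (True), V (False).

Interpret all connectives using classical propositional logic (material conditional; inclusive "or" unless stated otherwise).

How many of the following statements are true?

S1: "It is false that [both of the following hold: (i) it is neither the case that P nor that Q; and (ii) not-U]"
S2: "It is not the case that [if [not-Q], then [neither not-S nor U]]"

1

S1: This is not ((P nor Q) and not U).

P nor Q = False nor True = False
not U = not True = False
(P nor Q) and not U = False and False = False
not ((P nor Q) and not U) = not False = True
So S1 is true.

S2: Parsed as not (not Q -> (not S nor U))

not Q = not True = False
not S = not True = False
not S nor U = False nor True = False
not Q -> (not S nor U) = False -> False = True
not (not Q -> (not S nor U)) = not True = False
So S2 is false.

Count: 1.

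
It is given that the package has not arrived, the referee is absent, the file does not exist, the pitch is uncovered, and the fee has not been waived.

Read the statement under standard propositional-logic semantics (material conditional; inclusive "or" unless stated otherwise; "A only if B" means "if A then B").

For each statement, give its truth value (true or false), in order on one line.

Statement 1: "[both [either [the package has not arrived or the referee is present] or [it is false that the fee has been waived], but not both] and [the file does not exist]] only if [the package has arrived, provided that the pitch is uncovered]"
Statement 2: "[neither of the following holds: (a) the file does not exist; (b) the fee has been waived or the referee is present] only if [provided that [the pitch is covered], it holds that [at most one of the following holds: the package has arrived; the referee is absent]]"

Let N = "the package has arrived" (F), U = "the referee is present" (F), G = "the fee has been waived" (F), D = "the file exists" (F), K = "the pitch is covered" (F).

Statement 1: Formalization: (((¬N ∨ U) ⊕ ¬G) ∧ ¬D) → (¬K → N)

¬N = ¬F = T
¬N ∨ U = T ∨ F = T
¬G = ¬F = T
(¬N ∨ U) ⊕ ¬G = T ⊕ T = F
¬D = ¬F = T
((¬N ∨ U) ⊕ ¬G) ∧ ¬D = F ∧ T = F
¬K = ¬F = T
¬K → N = T → F = F
(((¬N ∨ U) ⊕ ¬G) ∧ ¬D) → (¬K → N) = F → F = T
Thus Statement 1 is true.

Statement 2: This is (¬D ↓ (G ∨ U)) → (K → (N ↑ ¬U)).

¬D = ¬F = T
G ∨ U = F ∨ F = F
¬D ↓ (G ∨ U) = T ↓ F = F
¬U = ¬F = T
N ↑ ¬U = F ↑ T = T
K → (N ↑ ¬U) = F → T = T
(¬D ↓ (G ∨ U)) → (K → (N ↑ ¬U)) = F → T = T
So Statement 2 is true.

Statement 1 true / Statement 2 true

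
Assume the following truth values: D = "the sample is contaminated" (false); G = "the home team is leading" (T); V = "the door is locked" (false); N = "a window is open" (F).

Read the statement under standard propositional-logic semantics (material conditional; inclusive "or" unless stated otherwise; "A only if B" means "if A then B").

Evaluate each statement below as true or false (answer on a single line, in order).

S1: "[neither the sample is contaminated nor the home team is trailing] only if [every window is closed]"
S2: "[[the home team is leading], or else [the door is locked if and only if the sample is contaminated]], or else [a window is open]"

S1: Parsed as (D nor ~G) -> ~N

~G = ~T = F
D nor ~G = F nor F = T
~N = ~F = T
(D nor ~G) -> ~N = T -> T = T
Thus S1 is true.

S2: Formalization: (G | (V <-> D)) | N

V <-> D = F <-> F = T
G | (V <-> D) = T | T = T
(G | (V <-> D)) | N = T | F = T
Thus S2 is true.

S1 true; S2 true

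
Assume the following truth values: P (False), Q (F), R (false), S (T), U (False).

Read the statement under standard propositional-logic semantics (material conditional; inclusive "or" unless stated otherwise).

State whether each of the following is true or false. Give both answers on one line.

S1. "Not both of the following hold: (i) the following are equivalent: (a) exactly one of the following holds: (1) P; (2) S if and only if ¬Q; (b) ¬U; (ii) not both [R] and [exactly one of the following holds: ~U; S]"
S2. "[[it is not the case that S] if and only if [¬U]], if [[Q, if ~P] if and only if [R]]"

S1: Formalization: ((P xor (S iff not Q)) iff not U) nand (R nand (not U xor S))

not Q = not False = True
S iff not Q = True iff True = True
P xor (S iff not Q) = False xor True = True
not U = not False = True
(P xor (S iff not Q)) iff not U = True iff True = True
not U = not False = True
not U xor S = True xor True = False
R nand (not U xor S) = False nand False = True
((P xor (S iff not Q)) iff not U) nand (R nand (not U xor S)) = True nand True = False
So S1 is false.

S2: Parsed as ((not P -> Q) iff R) -> (not S iff not U)

not P = not False = True
not P -> Q = True -> False = False
(not P -> Q) iff R = False iff False = True
not S = not True = False
not U = not False = True
not S iff not U = False iff True = False
((not P -> Q) iff R) -> (not S iff not U) = True -> False = False
So S2 is false.

S1 F, S2 F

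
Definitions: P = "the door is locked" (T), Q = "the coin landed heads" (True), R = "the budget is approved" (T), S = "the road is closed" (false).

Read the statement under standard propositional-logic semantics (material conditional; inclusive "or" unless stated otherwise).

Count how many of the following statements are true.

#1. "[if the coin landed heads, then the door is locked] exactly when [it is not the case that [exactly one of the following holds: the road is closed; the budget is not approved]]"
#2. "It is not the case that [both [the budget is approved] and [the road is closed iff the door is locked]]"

2

#1: Formalization: (Q → P) ↔ ¬(S ⊕ ¬R)

Q → P = T → T = T
¬R = ¬T = F
S ⊕ ¬R = F ⊕ F = F
¬(S ⊕ ¬R) = ¬F = T
(Q → P) ↔ ¬(S ⊕ ¬R) = T ↔ T = T
Thus #1 is true.

#2: Formalization: ¬(R ∧ (S ↔ P))

S ↔ P = F ↔ T = F
R ∧ (S ↔ P) = T ∧ F = F
¬(R ∧ (S ↔ P)) = ¬F = T
Thus #2 is true.

2 of the 2 statements are true (#1, #2).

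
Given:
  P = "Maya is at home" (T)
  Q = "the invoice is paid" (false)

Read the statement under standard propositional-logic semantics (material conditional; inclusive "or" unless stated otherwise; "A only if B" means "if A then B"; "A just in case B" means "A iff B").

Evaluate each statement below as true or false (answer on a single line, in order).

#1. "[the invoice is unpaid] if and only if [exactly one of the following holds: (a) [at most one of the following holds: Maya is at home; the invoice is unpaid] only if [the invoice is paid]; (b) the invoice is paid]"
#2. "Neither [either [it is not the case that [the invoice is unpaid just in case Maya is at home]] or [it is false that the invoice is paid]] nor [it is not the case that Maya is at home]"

#1: In symbols: ~Q <-> (((P nand ~Q) -> Q) xor Q)

~Q = ~F = T
~Q = ~F = T
P nand ~Q = T nand T = F
(P nand ~Q) -> Q = F -> F = T
((P nand ~Q) -> Q) xor Q = T xor F = T
~Q <-> (((P nand ~Q) -> Q) xor Q) = T <-> T = T
Thus #1 is true.

#2: Formalization: (~(~Q <-> P) | ~Q) nor ~P

~Q = ~F = T
~Q <-> P = T <-> T = T
~(~Q <-> P) = ~T = F
~Q = ~F = T
~(~Q <-> P) | ~Q = F | T = T
~P = ~T = F
(~(~Q <-> P) | ~Q) nor ~P = T nor F = F
Thus #2 is false.

#1 true / #2 false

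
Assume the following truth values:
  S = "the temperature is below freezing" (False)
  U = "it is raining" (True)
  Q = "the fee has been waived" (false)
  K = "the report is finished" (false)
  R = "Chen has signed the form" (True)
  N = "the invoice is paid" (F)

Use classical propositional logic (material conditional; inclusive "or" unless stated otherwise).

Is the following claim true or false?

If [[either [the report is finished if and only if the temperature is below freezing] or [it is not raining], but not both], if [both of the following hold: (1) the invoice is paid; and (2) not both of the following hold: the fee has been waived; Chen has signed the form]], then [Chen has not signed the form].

The statement is false.

Values: N=F, Q=F, R=T, K=F, S=F, U=T.
Parsed as ((N & (Q nand R)) -> ((K <-> S) xor ~U)) -> ~R

Q nand R = F nand T = T
N & (Q nand R) = F & T = F
K <-> S = F <-> F = T
~U = ~T = F
(K <-> S) xor ~U = T xor F = T
(N & (Q nand R)) -> ((K <-> S) xor ~U) = F -> T = T
~R = ~T = F
((N & (Q nand R)) -> ((K <-> S) xor ~U)) -> ~R = T -> F = F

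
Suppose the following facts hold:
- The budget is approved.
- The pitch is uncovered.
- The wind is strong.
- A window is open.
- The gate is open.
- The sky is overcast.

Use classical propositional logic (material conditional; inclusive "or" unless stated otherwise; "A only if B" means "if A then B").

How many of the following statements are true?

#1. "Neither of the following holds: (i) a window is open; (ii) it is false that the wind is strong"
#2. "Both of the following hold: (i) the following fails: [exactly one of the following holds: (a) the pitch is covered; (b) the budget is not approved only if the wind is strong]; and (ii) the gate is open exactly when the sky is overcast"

0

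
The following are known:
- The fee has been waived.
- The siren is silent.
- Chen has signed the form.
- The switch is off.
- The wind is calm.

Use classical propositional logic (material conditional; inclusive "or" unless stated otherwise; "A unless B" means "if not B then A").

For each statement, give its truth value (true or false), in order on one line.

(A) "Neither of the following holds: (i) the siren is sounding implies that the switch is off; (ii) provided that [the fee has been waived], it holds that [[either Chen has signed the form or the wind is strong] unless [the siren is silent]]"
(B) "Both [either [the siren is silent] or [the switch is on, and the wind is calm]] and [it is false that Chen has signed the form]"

(A) False / (B) False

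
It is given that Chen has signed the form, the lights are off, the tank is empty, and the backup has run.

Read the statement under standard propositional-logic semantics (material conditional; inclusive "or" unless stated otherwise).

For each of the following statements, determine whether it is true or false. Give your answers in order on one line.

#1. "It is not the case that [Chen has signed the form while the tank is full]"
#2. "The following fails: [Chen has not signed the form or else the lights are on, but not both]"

Let M = "Chen has signed the form" (T), R = "the tank is full" (F), V = "the lights are on" (F).

#1: Formalization: ¬(M ∧ R)

M ∧ R = T ∧ F = F
¬(M ∧ R) = ¬F = T
Thus #1 is true.

#2: Formalization: ¬(¬M ⊕ V)

¬M = ¬T = F
¬M ⊕ V = F ⊕ F = F
¬(¬M ⊕ V) = ¬F = T
Thus #2 is true.

#1 True; #2 True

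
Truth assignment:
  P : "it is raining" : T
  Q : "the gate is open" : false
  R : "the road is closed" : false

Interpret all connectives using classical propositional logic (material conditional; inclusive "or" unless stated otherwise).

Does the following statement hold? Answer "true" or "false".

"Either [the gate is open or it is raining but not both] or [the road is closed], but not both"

This is (Q xor P) xor R.

Q xor P = False xor True = True
(Q xor P) xor R = True xor False = True

True.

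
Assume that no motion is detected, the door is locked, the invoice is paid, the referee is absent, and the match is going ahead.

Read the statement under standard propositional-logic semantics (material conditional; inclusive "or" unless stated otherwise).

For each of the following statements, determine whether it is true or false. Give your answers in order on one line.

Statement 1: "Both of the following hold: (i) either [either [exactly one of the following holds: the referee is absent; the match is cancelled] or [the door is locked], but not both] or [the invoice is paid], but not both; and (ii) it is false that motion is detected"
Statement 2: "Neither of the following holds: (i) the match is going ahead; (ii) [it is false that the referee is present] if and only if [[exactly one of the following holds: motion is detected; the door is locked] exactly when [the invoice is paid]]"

Statement 1 true; Statement 2 false

Let S = "the referee is present" (F), U = "the match is cancelled" (F), Q = "the door is locked" (T), R = "the invoice is paid" (T), P = "motion is detected" (F).

Statement 1: In symbols: (((~S xor U) xor Q) xor R) & ~P

~S = ~F = T
~S xor U = T xor F = T
(~S xor U) xor Q = T xor T = F
((~S xor U) xor Q) xor R = F xor T = T
~P = ~F = T
(((~S xor U) xor Q) xor R) & ~P = T & T = T
So Statement 1 is true.

Statement 2: Parsed as ~U nor (~S <-> ((P xor Q) <-> R))

~U = ~F = T
~S = ~F = T
P xor Q = F xor T = T
(P xor Q) <-> R = T <-> T = T
~S <-> ((P xor Q) <-> R) = T <-> T = T
~U nor (~S <-> ((P xor Q) <-> R)) = T nor T = F
So Statement 2 is false.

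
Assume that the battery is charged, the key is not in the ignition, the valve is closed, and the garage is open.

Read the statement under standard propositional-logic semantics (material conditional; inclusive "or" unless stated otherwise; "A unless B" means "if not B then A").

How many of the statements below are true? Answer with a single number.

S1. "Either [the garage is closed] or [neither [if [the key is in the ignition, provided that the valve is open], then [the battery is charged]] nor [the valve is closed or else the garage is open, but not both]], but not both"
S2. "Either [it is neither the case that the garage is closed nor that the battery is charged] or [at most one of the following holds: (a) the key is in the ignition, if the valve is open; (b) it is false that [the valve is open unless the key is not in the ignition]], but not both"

1

Let G = "the garage is closed" (False), W = "the valve is open" (False), R = "the key is in the ignition" (False), N = "the battery is charged" (True).

S1: Parsed as G xor (((W -> R) -> N) nor (not W xor not G))

W -> R = False -> False = True
(W -> R) -> N = True -> True = True
not W = not False = True
not G = not False = True
not W xor not G = True xor True = False
((W -> R) -> N) nor (not W xor not G) = True nor False = False
G xor (((W -> R) -> N) nor (not W xor not G)) = False xor False = False
Hence S1 is false.

S2: In symbols: (G nor N) xor ((W -> R) nand not (W or not R))

G nor N = False nor True = False
W -> R = False -> False = True
not R = not False = True
W or not R = False or True = True
not (W or not R) = not True = False
(W -> R) nand not (W or not R) = True nand False = True
(G nor N) xor ((W -> R) nand not (W or not R)) = False xor True = True
Hence S2 is true.

1 of the 2 statements is true (S2).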